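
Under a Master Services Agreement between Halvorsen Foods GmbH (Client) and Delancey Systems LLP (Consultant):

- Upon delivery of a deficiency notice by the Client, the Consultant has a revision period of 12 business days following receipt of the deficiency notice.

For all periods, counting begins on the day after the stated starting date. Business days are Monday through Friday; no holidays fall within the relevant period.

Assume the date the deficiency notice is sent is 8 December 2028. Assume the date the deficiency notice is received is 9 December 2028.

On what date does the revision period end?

26 December 2028

From Saturday, 9 December 2028, 12 business days (Dec 11, Dec 12, Dec 13, Dec 14, …, Dec 22, Dec 25, Dec 26, skipping weekends) brings us to Tuesday, 26 December 2028, which is the last day of the revision period.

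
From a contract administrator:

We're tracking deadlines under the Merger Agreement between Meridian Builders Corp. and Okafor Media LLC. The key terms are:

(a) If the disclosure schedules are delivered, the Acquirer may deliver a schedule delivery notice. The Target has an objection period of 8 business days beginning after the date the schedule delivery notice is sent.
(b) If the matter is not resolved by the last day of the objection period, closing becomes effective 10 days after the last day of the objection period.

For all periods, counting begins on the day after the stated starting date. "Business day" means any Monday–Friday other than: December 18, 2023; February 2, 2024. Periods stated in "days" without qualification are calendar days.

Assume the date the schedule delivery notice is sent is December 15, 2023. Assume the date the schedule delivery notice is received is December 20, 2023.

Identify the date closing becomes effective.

From Friday, December 15, 2023, 8 business days (Dec 19, Dec 20, Dec 21, Dec 22, Dec 25, Dec 26, Dec 27, Dec 28, skipping weekends and the listed holiday on Dec 18) brings us to Thursday, December 28, 2023, which is the last day of the objection period.
The date closing becomes effective: 10 calendar days after December 28, 2023 is January 7, 2024.

January 7, 2024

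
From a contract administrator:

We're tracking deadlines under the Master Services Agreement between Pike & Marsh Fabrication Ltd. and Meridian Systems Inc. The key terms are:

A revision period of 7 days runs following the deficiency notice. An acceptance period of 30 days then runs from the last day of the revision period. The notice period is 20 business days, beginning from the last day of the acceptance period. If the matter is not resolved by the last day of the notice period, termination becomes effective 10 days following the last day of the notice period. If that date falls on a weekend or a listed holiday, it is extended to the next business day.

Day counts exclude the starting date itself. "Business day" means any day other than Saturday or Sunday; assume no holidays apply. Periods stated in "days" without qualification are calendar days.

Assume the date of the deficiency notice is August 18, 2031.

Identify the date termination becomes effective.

November 3, 2031

The last day of the revision period: August 18, 2031 + 7 days = August 25, 2031.
Adding 30 calendar days to August 25, 2031 gives September 24, 2031, which is the last day of the acceptance period.
The last day of the notice period: 20 business days after Wednesday, September 24, 2031, skipping weekends — Sep 25, Sep 26, Sep 29, Sep 30, …, Oct 20, Oct 21, Oct 22 — lands on Wednesday, October 22, 2031.
The date termination becomes effective: October 22, 2031 + 10 days = November 1, 2031. That falls on a Saturday, so it rolls to the next business day, Monday, November 3, 2031.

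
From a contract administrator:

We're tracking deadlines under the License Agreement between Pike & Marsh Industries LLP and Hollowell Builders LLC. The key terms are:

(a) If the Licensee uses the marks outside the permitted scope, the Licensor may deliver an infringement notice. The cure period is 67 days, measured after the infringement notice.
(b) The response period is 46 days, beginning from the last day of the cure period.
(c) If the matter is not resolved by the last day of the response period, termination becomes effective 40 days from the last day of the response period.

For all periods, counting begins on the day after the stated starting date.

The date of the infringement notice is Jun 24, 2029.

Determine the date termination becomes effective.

Adding 67 calendar days to Jun 24, 2029 gives Aug 30, 2029, which is the last day of the cure period.
The last day of the response period: 46 calendar days after Aug 30, 2029 is Oct 15, 2029.
The date termination becomes effective: Oct 15, 2029 + 40 days = Nov 24, 2029.

Nov 24, 2029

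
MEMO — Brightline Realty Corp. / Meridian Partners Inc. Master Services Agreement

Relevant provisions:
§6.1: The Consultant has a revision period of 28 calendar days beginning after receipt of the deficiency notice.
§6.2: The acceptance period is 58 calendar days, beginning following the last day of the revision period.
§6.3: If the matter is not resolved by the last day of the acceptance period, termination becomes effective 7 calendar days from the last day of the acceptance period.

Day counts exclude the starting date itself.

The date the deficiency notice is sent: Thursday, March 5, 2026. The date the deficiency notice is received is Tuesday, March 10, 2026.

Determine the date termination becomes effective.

June 11, 2026

The last day of the revision period: 28 calendar days after March 10, 2026 is April 7, 2026.
Adding 58 calendar days to April 7, 2026 gives June 4, 2026, which is the last day of the acceptance period.
The date termination becomes effective: 7 calendar days after June 4, 2026 is June 11, 2026.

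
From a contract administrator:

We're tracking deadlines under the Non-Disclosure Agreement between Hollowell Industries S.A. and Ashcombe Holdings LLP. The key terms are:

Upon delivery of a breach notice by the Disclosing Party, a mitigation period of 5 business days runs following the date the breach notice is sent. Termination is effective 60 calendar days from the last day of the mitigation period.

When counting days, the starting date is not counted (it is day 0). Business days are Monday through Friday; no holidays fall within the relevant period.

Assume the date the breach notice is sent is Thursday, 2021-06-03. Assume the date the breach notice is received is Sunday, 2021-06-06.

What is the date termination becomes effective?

2021-08-09

The last day of the mitigation period: 5 business days after Thursday, 2021-06-03, skipping weekends — Jun 4, Jun 7, Jun 8, Jun 9, Jun 10 — lands on Thursday, 2021-06-10.
The date termination becomes effective: 2021-06-10 + 60 days = 2021-08-09.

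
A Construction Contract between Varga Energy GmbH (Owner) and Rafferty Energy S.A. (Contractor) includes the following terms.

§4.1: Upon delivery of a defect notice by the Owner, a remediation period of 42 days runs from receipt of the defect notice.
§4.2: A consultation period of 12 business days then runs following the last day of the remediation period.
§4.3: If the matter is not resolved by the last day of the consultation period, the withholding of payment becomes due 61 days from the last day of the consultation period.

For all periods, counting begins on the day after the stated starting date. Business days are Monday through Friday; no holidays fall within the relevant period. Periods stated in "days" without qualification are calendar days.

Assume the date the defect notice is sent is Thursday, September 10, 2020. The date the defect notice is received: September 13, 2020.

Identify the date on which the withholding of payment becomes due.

January 10, 2021

Adding 42 calendar days to September 13, 2020 gives October 25, 2020, which is the last day of the remediation period.
The last day of the consultation period: counting 12 business days from Sunday, October 25, 2020 (Oct 26, Oct 27, Oct 28, Oct 29, …, Nov 6, Nov 9, Nov 10, skipping weekends) reaches Tuesday, November 10, 2020.
Adding 61 calendar days to November 10, 2020 gives January 10, 2021, which is the date on which the withholding of payment becomes due.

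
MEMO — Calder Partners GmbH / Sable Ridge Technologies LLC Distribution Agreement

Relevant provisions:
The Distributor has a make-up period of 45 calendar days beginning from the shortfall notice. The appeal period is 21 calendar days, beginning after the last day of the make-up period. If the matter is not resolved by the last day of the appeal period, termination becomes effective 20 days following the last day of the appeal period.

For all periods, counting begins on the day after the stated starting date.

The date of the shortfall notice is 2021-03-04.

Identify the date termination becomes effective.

2021-05-29

The last day of the make-up period: 45 calendar days after 2021-03-04 is 2021-04-18.
The last day of the appeal period: 2021-04-18 + 21 days = 2021-05-09.
The date termination becomes effective: 2021-05-09 + 20 days = 2021-05-29.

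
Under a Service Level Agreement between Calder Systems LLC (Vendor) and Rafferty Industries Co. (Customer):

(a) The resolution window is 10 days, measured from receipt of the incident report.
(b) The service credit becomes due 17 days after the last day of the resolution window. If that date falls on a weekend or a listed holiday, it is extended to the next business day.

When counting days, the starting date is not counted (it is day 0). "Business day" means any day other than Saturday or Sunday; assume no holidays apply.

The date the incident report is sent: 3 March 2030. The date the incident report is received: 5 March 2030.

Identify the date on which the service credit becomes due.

The last day of the resolution window: 10 calendar days after 5 March 2030 is 15 March 2030.
Adding 17 calendar days to 15 March 2030 gives 1 April 2030, which is the date on which the service credit becomes due. 1 April 2030 is a Monday, so no roll-forward applies.

1 April 2030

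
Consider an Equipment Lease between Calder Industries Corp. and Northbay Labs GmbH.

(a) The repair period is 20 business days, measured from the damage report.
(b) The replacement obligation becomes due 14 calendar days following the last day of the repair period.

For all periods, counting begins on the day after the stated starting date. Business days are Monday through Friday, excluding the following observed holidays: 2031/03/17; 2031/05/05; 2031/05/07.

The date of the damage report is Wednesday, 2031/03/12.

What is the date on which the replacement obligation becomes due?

The last day of the repair period: 20 business days after Wednesday, 2031/03/12, skipping weekends and the listed holiday on Mar 17 — Mar 13, Mar 14, Mar 18, Mar 19, …, Apr 8, Apr 9, Apr 10 — lands on Thursday, 2031/04/10.
Adding 14 calendar days to 2031/04/10 gives 2031/04/24, which is the date on which the replacement obligation becomes due.

2031/04/24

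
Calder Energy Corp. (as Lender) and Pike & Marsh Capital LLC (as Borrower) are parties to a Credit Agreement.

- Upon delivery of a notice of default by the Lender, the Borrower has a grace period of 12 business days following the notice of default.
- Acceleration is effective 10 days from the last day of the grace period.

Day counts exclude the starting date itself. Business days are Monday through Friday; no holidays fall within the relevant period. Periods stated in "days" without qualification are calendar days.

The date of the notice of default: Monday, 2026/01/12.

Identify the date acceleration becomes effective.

2026/02/07

The last day of the grace period: counting 12 business days from Monday, 2026/01/12 (Jan 13, Jan 14, Jan 15, Jan 16, …, Jan 26, Jan 27, Jan 28, skipping weekends) reaches Wednesday, 2026/01/28.
The date acceleration becomes effective: 10 calendar days after 2026/01/28 is 2026/02/07.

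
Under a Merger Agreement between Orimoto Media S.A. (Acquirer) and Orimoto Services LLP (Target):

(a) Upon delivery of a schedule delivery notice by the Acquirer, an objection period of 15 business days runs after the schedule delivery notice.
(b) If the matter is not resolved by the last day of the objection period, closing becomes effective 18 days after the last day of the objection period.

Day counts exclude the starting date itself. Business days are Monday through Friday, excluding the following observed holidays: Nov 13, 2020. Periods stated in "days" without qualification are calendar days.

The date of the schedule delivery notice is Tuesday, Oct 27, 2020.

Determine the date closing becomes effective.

Dec 6, 2020

The last day of the objection period: 15 business days after Tuesday, Oct 27, 2020, skipping weekends and the listed holiday on Nov 13 — Oct 28, Oct 29, Oct 30, Nov 2, …, Nov 16, Nov 17, Nov 18 — lands on Wednesday, Nov 18, 2020.
The date closing becomes effective: 18 calendar days after Nov 18, 2020 is Dec 6, 2020.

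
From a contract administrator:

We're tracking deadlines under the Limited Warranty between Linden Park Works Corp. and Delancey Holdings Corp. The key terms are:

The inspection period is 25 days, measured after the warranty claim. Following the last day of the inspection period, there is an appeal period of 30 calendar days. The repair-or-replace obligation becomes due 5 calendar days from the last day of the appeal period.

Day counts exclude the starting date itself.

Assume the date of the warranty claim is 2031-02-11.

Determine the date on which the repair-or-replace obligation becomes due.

2031-04-12

The last day of the inspection period: 2031-02-11 + 25 days = 2031-03-08.
Adding 30 calendar days to 2031-03-08 gives 2031-04-07, which is the last day of the appeal period.
The date on which the repair-or-replace obligation becomes due: 5 calendar days after 2031-04-07 is 2031-04-12.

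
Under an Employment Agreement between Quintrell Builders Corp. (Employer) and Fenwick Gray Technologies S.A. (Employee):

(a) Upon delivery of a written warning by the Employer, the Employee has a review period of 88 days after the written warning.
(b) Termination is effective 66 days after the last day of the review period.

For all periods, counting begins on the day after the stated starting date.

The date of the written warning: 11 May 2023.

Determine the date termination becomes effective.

12 October 2023

The last day of the review period: 11 May 2023 + 88 days = 7 August 2023.
The date termination becomes effective: 66 calendar days after 7 August 2023 is 12 October 2023.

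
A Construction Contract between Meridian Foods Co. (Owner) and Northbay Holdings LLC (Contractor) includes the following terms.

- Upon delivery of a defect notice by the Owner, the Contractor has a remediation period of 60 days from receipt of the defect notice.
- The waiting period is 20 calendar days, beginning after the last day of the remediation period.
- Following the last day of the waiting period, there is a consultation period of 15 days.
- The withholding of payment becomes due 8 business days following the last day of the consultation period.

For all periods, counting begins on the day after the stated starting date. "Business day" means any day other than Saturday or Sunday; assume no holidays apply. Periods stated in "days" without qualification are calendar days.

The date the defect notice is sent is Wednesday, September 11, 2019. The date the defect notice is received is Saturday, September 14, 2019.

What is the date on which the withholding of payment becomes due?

Adding 60 calendar days to September 14, 2019 gives November 13, 2019, which is the last day of the remediation period.
Adding 20 calendar days to November 13, 2019 gives December 3, 2019, which is the last day of the waiting period.
The last day of the consultation period: December 3, 2019 + 15 days = December 18, 2019.
The date on which the withholding of payment becomes due: 8 business days after Wednesday, December 18, 2019, skipping weekends — Dec 19, Dec 20, Dec 23, Dec 24, Dec 25, Dec 26, Dec 27, Dec 30 — lands on Monday, December 30, 2019.

December 30, 2019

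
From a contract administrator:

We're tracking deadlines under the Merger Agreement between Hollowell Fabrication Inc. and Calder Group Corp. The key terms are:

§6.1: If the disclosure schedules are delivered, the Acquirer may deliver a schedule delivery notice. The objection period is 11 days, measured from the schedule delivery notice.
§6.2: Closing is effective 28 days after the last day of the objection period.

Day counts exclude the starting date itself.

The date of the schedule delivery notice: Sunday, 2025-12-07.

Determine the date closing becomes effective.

2026-01-15

The last day of the objection period: 11 calendar days after 2025-12-07 is 2025-12-18.
The date closing becomes effective: 28 calendar days after 2025-12-18 is 2026-01-15.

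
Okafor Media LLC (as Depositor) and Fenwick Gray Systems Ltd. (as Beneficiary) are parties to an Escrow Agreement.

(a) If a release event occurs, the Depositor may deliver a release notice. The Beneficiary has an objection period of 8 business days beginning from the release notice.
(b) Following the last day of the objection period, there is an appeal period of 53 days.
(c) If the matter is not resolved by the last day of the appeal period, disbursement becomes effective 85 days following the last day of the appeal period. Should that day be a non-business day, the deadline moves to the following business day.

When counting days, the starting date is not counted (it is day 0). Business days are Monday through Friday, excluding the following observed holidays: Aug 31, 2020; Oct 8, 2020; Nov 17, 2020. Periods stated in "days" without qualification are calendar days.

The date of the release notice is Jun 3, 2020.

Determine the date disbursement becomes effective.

Nov 2, 2020

The last day of the objection period: 8 business days after Wednesday, Jun 3, 2020, skipping weekends — Jun 4, Jun 5, Jun 8, Jun 9, Jun 10, Jun 11, Jun 12, Jun 15 — lands on Monday, Jun 15, 2020.
The last day of the appeal period: Jun 15, 2020 + 53 days = Aug 7, 2020.
The date disbursement becomes effective: Aug 7, 2020 + 85 days = Oct 31, 2020. That falls on a Saturday, so it rolls to the next business day, Monday, Nov 2, 2020.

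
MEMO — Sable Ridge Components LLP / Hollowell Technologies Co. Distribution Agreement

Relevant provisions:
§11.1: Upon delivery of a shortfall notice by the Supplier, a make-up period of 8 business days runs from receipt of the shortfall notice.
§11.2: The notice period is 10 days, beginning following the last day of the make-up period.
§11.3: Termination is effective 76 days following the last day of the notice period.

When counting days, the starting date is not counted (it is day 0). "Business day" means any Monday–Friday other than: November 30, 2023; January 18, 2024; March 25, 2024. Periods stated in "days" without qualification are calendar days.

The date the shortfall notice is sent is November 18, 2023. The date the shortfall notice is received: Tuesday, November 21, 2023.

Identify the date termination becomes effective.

February 28, 2024

The last day of the make-up period: 8 business days after Tuesday, November 21, 2023, skipping weekends and the listed holiday on Nov 30 — Nov 22, Nov 23, Nov 24, Nov 27, Nov 28, Nov 29, Dec 1, Dec 4 — lands on Monday, December 4, 2023.
The last day of the notice period: 10 calendar days after December 4, 2023 is December 14, 2023.
The date termination becomes effective: 76 calendar days after December 14, 2023 is February 28, 2024.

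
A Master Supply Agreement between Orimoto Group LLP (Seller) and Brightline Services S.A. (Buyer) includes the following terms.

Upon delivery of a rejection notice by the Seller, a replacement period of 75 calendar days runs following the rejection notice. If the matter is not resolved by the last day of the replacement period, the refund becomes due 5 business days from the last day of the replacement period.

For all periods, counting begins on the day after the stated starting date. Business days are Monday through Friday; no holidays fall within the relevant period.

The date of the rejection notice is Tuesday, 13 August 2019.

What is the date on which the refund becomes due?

Adding 75 calendar days to 13 August 2019 gives 27 October 2019, which is the last day of the replacement period.
The date on which the refund becomes due: counting 5 business days from Sunday, 27 October 2019 (Oct 28, Oct 29, Oct 30, Oct 31, Nov 1, skipping weekends) reaches Friday, 1 November 2019.

1 November 2019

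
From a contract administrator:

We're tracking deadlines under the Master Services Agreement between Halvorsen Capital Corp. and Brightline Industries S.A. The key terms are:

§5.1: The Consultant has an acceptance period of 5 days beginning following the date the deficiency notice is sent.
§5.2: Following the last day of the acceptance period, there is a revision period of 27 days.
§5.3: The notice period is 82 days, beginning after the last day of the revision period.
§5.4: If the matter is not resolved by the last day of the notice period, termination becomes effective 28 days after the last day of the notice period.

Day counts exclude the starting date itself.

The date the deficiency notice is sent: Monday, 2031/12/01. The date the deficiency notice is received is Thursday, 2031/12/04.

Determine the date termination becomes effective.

2032/04/21

Adding 5 calendar days to 2031/12/01 gives 2031/12/06, which is the last day of the acceptance period.
The last day of the revision period: 2031/12/06 + 27 days = 2032/01/02.
The last day of the notice period: 82 calendar days after 2032/01/02 is 2032/03/24.
The date termination becomes effective: 2032/03/24 + 28 days = 2032/04/21.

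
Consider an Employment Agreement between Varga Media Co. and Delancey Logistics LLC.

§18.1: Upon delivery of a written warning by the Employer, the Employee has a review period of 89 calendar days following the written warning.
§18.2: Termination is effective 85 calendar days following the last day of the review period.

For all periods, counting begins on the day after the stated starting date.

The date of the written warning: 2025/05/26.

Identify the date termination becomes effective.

2025/11/16

Adding 89 calendar days to 2025/05/26 gives 2025/08/23, which is the last day of the review period.
The date termination becomes effective: 85 calendar days after 2025/08/23 is 2025/11/16.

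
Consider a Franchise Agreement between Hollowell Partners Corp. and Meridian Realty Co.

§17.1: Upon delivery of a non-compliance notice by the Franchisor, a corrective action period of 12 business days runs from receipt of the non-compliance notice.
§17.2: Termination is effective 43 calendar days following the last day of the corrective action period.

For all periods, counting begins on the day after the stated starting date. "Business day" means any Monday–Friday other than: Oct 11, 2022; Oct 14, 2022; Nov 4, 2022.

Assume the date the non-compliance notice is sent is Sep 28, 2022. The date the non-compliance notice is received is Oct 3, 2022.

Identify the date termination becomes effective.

The last day of the corrective action period: 12 business days after Monday, Oct 3, 2022, skipping weekends and the listed holidays on Oct 11, Oct 14 — Oct 4, Oct 5, Oct 6, Oct 7, …, Oct 19, Oct 20, Oct 21 — lands on Friday, Oct 21, 2022.
Adding 43 calendar days to Oct 21, 2022 gives Dec 3, 2022, which is the date termination becomes effective.

Dec 3, 2022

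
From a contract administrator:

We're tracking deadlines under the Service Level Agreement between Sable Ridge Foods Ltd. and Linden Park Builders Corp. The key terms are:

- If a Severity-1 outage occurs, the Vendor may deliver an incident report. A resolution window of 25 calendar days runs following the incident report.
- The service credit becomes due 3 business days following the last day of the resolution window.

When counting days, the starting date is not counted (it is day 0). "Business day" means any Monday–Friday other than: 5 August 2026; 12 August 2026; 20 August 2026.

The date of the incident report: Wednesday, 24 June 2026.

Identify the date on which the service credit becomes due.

The last day of the resolution window: 25 calendar days after 24 June 2026 is 19 July 2026.
From Sunday, 19 July 2026, 3 business days (Jul 20, Jul 21, Jul 22, skipping weekends) brings us to Wednesday, 22 July 2026, which is the date on which the service credit becomes due.

22 July 2026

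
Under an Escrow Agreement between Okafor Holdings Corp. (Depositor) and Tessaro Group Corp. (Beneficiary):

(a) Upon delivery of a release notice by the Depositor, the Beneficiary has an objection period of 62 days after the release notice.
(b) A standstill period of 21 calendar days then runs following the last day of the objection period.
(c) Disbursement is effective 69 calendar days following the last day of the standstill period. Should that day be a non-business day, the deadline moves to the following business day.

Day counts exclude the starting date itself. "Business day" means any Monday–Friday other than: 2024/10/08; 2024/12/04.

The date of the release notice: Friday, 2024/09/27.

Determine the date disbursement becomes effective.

2025/02/26

The last day of the objection period: 2024/09/27 + 62 days = 2024/11/28.
The last day of the standstill period: 21 calendar days after 2024/11/28 is 2024/12/19.
The date disbursement becomes effective: 69 calendar days after 2024/12/19 is 2025/02/26. 2025/02/26 is a Wednesday and is not a listed holiday, so no roll-forward applies.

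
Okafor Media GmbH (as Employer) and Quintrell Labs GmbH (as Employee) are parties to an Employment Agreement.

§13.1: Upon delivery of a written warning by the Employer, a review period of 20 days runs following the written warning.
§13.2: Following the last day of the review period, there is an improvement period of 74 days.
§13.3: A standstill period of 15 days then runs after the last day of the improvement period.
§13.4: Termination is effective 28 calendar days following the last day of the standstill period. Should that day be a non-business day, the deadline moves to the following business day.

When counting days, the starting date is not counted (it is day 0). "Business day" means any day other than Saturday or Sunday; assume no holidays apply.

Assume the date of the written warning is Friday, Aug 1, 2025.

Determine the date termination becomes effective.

Adding 20 calendar days to Aug 1, 2025 gives Aug 21, 2025, which is the last day of the review period.
Adding 74 calendar days to Aug 21, 2025 gives Nov 3, 2025, which is the last day of the improvement period.
Adding 15 calendar days to Nov 3, 2025 gives Nov 18, 2025, which is the last day of the standstill period.
The date termination becomes effective: Nov 18, 2025 + 28 days = Dec 16, 2025. Dec 16, 2025 is a Tuesday, so no roll-forward applies.

Dec 16, 2025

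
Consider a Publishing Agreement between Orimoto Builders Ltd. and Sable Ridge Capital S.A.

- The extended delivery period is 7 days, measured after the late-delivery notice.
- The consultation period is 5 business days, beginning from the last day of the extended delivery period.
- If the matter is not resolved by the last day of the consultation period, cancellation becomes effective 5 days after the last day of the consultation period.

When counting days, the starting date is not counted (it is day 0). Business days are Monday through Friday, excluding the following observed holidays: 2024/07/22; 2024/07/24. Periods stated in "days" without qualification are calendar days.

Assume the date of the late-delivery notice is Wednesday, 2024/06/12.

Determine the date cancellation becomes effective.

2024/07/01

Adding 7 calendar days to 2024/06/12 gives 2024/06/19, which is the last day of the extended delivery period.
The last day of the consultation period: 5 business days after Wednesday, 2024/06/19, skipping weekends — Jun 20, Jun 21, Jun 24, Jun 25, Jun 26 — lands on Wednesday, 2024/06/26.
The date cancellation becomes effective: 2024/06/26 + 5 days = 2024/07/01.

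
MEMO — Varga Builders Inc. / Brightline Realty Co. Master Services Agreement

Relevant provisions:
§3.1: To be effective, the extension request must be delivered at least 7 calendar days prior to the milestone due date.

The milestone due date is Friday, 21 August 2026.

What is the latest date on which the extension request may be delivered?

14 August 2026

21 August 2026 minus 7 days is 14 August 2026.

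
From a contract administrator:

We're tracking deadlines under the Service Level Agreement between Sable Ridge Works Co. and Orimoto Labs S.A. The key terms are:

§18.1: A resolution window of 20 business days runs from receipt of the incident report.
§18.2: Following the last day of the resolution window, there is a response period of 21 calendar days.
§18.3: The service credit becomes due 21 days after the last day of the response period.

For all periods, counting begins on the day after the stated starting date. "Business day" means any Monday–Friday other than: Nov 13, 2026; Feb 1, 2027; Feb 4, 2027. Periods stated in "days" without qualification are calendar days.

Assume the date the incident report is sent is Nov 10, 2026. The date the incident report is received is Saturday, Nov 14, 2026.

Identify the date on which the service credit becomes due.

Jan 22, 2027

The last day of the resolution window: counting 20 business days from Saturday, Nov 14, 2026 (Nov 16, Nov 17, Nov 18, Nov 19, …, Dec 9, Dec 10, Dec 11, skipping weekends) reaches Friday, Dec 11, 2026.
Adding 21 calendar days to Dec 11, 2026 gives Jan 1, 2027, which is the last day of the response period.
The date on which the service credit becomes due: Jan 1, 2027 + 21 days = Jan 22, 2027.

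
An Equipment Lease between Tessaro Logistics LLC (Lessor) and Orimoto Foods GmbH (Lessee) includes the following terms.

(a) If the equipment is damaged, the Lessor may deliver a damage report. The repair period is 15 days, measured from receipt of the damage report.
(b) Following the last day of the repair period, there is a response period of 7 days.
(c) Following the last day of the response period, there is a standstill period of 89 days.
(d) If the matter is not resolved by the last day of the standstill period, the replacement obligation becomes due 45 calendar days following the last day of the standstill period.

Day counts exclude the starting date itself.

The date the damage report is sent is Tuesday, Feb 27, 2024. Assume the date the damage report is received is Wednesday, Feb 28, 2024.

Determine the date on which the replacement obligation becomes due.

The last day of the repair period: Feb 28, 2024 + 15 days = Mar 14, 2024.
The last day of the response period: 7 calendar days after Mar 14, 2024 is Mar 21, 2024.
The last day of the standstill period: 89 calendar days after Mar 21, 2024 is Jun 18, 2024.
The date on which the replacement obligation becomes due: Jun 18, 2024 + 45 days = Aug 2, 2024.

Aug 2, 2024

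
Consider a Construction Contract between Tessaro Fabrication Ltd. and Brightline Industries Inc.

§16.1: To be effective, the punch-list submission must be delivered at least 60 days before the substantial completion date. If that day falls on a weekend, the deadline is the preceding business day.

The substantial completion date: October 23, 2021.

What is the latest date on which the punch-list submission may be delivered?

August 24, 2021

October 23, 2021 minus 60 days is August 24, 2021. That is a Tuesday, so no adjustment is needed.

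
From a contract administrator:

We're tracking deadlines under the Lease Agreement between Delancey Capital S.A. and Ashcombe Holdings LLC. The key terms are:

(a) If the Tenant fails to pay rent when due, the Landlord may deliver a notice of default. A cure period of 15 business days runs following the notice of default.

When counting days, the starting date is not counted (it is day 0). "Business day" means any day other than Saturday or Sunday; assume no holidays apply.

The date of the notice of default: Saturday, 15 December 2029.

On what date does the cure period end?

4 January 2030

The last day of the cure period: 15 business days after Saturday, 15 December 2029, skipping weekends — Dec 17, Dec 18, Dec 19, Dec 20, …, Jan 2, Jan 3, Jan 4 — lands on Friday, 4 January 2030.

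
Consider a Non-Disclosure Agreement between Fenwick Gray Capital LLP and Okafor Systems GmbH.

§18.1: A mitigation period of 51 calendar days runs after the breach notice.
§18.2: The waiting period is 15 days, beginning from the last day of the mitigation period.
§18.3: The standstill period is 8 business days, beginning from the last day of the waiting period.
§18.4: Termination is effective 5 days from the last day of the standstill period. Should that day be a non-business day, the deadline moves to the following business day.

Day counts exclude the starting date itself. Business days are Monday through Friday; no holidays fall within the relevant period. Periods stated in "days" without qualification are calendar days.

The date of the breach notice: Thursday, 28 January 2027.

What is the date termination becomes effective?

19 April 2027

The last day of the mitigation period: 51 calendar days after 28 January 2027 is 20 March 2027.
The last day of the waiting period: 20 March 2027 + 15 days = 4 April 2027.
The last day of the standstill period: 8 business days after Sunday, 4 April 2027, skipping weekends — Apr 5, Apr 6, Apr 7, Apr 8, Apr 9, Apr 12, Apr 13, Apr 14 — lands on Wednesday, 14 April 2027.
The date termination becomes effective: 14 April 2027 + 5 days = 19 April 2027. 19 April 2027 is a Monday, so no roll-forward applies.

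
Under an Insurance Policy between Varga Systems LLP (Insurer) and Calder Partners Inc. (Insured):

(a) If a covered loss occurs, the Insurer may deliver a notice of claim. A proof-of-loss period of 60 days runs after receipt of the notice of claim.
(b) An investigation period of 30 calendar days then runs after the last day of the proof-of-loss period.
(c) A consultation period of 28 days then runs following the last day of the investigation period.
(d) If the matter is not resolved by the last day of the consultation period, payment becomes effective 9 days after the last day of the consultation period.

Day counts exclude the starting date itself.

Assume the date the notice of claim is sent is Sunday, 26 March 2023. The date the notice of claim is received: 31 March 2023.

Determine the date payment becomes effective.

5 August 2023

The last day of the proof-of-loss period: 60 calendar days after 31 March 2023 is 30 May 2023.
The last day of the investigation period: 30 calendar days after 30 May 2023 is 29 June 2023.
Adding 28 calendar days to 29 June 2023 gives 27 July 2023, which is the last day of the consultation period.
The date payment becomes effective: 9 calendar days after 27 July 2023 is 5 August 2023.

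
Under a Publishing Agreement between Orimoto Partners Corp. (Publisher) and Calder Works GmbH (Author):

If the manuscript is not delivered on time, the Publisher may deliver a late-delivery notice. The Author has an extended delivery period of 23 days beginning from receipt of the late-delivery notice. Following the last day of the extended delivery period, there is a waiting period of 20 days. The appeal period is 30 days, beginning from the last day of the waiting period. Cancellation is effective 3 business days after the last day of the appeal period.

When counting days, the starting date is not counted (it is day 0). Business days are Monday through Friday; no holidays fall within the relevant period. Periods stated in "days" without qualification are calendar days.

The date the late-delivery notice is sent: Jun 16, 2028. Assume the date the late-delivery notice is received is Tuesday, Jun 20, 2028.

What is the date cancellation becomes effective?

Sep 6, 2028

Adding 23 calendar days to Jun 20, 2028 gives Jul 13, 2028, which is the last day of the extended delivery period.
Adding 20 calendar days to Jul 13, 2028 gives Aug 2, 2028, which is the last day of the waiting period.
The last day of the appeal period: Aug 2, 2028 + 30 days = Sep 1, 2028.
From Friday, Sep 1, 2028, 3 business days (Sep 4, Sep 5, Sep 6, skipping weekends) brings us to Wednesday, Sep 6, 2028, which is the date cancellation becomes effective.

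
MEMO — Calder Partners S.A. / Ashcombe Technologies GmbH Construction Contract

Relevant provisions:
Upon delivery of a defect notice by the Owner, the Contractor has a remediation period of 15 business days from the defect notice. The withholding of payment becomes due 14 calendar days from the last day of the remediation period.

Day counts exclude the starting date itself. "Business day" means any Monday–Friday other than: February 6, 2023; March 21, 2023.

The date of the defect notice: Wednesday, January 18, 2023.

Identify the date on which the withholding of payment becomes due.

February 23, 2023

The last day of the remediation period: counting 15 business days from Wednesday, January 18, 2023 (Jan 19, Jan 20, Jan 23, Jan 24, …, Feb 7, Feb 8, Feb 9, skipping weekends and the listed holiday on Feb 6) reaches Thursday, February 9, 2023.
Adding 14 calendar days to February 9, 2023 gives February 23, 2023, which is the date on which the withholding of payment becomes due.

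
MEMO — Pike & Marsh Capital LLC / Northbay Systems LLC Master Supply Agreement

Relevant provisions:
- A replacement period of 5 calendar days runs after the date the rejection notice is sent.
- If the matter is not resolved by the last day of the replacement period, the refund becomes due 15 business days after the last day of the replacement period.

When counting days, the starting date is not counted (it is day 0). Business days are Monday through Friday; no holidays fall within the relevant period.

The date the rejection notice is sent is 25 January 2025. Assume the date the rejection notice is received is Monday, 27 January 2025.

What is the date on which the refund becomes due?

The last day of the replacement period: 25 January 2025 + 5 days = 30 January 2025.
From Thursday, 30 January 2025, 15 business days (Jan 31, Feb 3, Feb 4, Feb 5, …, Feb 18, Feb 19, Feb 20, skipping weekends) brings us to Thursday, 20 February 2025, which is the date on which the refund becomes due.

20 February 2025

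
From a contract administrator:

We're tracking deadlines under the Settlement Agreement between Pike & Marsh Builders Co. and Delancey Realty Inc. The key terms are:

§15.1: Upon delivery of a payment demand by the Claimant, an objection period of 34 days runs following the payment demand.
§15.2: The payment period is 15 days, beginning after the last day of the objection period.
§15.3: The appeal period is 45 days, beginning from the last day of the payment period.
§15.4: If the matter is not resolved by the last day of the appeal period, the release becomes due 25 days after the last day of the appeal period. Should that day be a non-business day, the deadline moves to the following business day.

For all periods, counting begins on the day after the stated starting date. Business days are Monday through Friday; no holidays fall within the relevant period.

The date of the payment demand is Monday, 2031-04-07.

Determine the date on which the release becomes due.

The last day of the objection period: 2031-04-07 + 34 days = 2031-05-11.
The last day of the payment period: 15 calendar days after 2031-05-11 is 2031-05-26.
Adding 45 calendar days to 2031-05-26 gives 2031-07-10, which is the last day of the appeal period.
Adding 25 calendar days to 2031-07-10 gives 2031-08-04, which is the date on which the release becomes due. 2031-08-04 is a Monday, so no roll-forward applies.

2031-08-04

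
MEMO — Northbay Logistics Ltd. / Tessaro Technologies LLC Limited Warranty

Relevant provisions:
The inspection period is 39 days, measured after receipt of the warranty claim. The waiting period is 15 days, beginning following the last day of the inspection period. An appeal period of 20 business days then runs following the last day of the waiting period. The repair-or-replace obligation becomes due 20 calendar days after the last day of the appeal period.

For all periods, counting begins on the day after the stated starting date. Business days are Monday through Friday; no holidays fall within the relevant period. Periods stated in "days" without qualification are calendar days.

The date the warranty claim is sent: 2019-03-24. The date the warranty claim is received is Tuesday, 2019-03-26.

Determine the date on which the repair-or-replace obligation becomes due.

2019-07-04

Adding 39 calendar days to 2019-03-26 gives 2019-05-04, which is the last day of the inspection period.
Adding 15 calendar days to 2019-05-04 gives 2019-05-19, which is the last day of the waiting period.
The last day of the appeal period: counting 20 business days from Sunday, 2019-05-19 (May 20, May 21, May 22, May 23, …, Jun 12, Jun 13, Jun 14, skipping weekends) reaches Friday, 2019-06-14.
Adding 20 calendar days to 2019-06-14 gives 2019-07-04, which is the date on which the repair-or-replace obligation becomes due.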